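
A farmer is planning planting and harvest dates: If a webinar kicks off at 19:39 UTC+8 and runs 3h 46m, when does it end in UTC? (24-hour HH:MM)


Start: 19:39 in UTC+8
Step 1 - add duration:
  minutes: 39 + 46 = 85 (carry 1h)
  hours: 19 + 3 + 1 = 23
  end in UTC+8: 23:25
Step 2 - convert UTC+8 -> UTC:
  offset difference: 0 - (8) = -8 hours
  23 + (-8) = 15 -> mod 24 = 15
Result: 15:25 in UTC

15:25


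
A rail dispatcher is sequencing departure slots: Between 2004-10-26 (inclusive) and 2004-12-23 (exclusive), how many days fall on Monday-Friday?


Start: 2004-10-26 (Tuesday)
End (exclusive): 2004-12-23 (Thursday)
Total calendar days: 58
Full weeks: 58 // 7 = 8 -> 40 weekdays
Remaining 2 days starting on Tuesday:
  Tue(w), Wed(w) -> 2 weekdays
Total business days: 40 + 2 = 42

42


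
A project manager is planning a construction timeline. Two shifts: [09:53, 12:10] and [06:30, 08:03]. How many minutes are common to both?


Interval A: [593, 730] minutes from midnight
Interval B: [390, 483] minutes from midnight
Overlap start = max(593, 390) = 593
Overlap end = min(730, 483) = 483
End <= start, so the intervals do not overlap: 0 minutes

0


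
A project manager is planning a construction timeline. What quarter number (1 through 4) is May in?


Month: May (month 5)
Q1: January-March (months 1-3)
Q2: April-June (months 4-6)
Q3: July-September (months 7-9)
Q4: October-December (months 10-12)
Month 5 falls in Q2

2


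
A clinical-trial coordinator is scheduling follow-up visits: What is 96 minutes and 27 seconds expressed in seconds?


Minutes: 96
Extra seconds: 27
Seconds per minute: 60
Minutes to seconds: 96 x 60 = 5760
Total: 5760 + 27 = 5787

5787


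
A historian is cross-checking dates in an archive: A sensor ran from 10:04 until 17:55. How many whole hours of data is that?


Start: 10:04
End: 17:55
Hour difference: 17 - 10 = 7 hours
Minute difference: 55 - 4 = 51 minutes
Total minutes: 471
Complete hours: 471 / 60 = 7 (remainder 51)

7


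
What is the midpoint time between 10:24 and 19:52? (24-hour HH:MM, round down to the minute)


Start time: 10:24 = 624 minutes from midnight
End time: 19:52 = 1192 minutes from midnight
Sum: 624 + 1192 = 1816
Midpoint: 1816 / 2 = 908 minutes
Convert: 908 / 60 = 15 hours, 8 minutes
Result: 15:08

15:08


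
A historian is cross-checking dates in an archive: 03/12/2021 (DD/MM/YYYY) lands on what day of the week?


Date: 2021-12-03
January 1, 2021 is a Friday
Day of year: 337
Offset from Jan 1: 336 days
336 mod 7 = 0
Result: Friday

Friday


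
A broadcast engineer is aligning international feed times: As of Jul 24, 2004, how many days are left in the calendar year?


Start: July 24, 2004
End: December 31, 2004
Days left in July: 7
August: 31
September: 30
October: 31
November: 30
... plus remaining months
Sum of remaining months: 153
Total: 7 + 153 = 160

160


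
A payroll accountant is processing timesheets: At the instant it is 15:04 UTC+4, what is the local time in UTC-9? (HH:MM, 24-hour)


Local time: 15:04 at UTC+4 (offset 4h)
Target zone: UTC-9 (offset -9h)
Difference: -9 - (4) = -13 hours
Calculation: 15 + (-13) = 2
Result: 02:04

02:04


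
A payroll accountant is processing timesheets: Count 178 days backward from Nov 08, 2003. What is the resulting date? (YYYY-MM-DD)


Start: 2003-11-08
Subtracting 178 days
Days already passed in November: 8
After going back through November: 170 more days to subtract
October 2003: 31 days, 139 remaining
September 2003: 30 days, 109 remaining
August 2003: 31 days, 78 remaining
July 2003: 31 days, 47 remaining
Result: 2003-05-14

2003-05-14


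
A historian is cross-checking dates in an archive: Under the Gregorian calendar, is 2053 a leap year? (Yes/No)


Year: 2053
Divisible by 4? 2053 / 4 = 513.25 -> No
Not divisible by 4, so NOT a leap year

No


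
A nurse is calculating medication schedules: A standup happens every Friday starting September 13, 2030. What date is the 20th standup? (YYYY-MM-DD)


First occurrence: 2030-09-13 (occurrence 1)
Each occurrence is 7 days after the previous.
Occurrence 20 is 19 weeks after the first.
19 weeks = 133 days
2030-09-13 + 133 days = 2031-01-24

2031-01-24


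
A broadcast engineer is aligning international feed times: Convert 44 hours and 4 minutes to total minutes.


Hours: 44
Minutes: 4
Convert hours to minutes: 44 x 60 = 2640
Add remaining minutes: 2640 + 4 = 2644

2644


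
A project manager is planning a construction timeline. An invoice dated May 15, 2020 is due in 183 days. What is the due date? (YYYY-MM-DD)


Start: 2020-05-15
Adding 183 days
Days remaining in May: 16
After May: 167 days still to add
June 2020: 30 days, 137 remaining
July 2020: 31 days, 106 remaining
August 2020: 31 days, 75 remaining
September 2020: 30 days, 45 remaining
Result: 2020-11-14

2020-11-14


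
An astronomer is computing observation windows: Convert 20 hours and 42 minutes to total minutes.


Hours: 20
Minutes: 42
Convert hours to minutes: 20 x 60 = 1200
Add remaining minutes: 1200 + 42 = 1242

1242


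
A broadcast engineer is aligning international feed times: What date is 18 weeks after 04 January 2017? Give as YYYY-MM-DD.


Start: 2017-01-04
Weeks to add: 18
Convert to days: 18 x 7 = 126 days
Add 126 days to 2017-01-04
Result: 2017-05-10

2017-05-10


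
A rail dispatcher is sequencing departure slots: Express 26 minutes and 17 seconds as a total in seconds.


Minutes: 26
Seconds: 17
Convert minutes to seconds: 26 x 60 = 1560
Add remaining seconds: 1560 + 17 = 1577

1577


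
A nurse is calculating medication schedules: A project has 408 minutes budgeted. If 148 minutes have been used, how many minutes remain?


Total budget: 408 minutes
Time used: 148 minutes
Remaining: 408 - 148 = 260 minutes
Percent used: 36.3%
Percent remaining: 63.7%

260


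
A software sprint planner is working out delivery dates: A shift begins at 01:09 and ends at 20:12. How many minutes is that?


Start time: 01:09 = 69 minutes from midnight
End time: 20:12 = 1212 minutes from midnight
Difference: 1212 - 69 = 1143 minutes
That is 19 hours and 3 minutes

1143


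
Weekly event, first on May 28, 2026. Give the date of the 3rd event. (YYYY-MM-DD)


First occurrence: 2026-05-28 (occurrence 1)
Each occurrence is 7 days after the previous.
Occurrence 3 is 2 weeks after the first.
2 weeks = 14 days
2026-05-28 + 14 days = 2026-06-11

2026-06-11


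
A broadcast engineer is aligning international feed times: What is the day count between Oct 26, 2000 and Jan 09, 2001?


Start date: 2000-10-26
End date: 2001-01-09
Oct 2000: +6 days
Nov 2000: +30 days
Dec 2000: +31 days
Jan 2001: +8 days
Total: 75 days

75


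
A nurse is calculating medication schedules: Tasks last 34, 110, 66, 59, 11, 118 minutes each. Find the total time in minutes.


Durations: 34, 110, 66, 59, 11, 118
Running sum: 34
+ 110 = 144
+ 66 = 210
+ 59 = 269
+ 11 = 280
+ 118 = 398
Total duration: 398 minutes
That is 6 hours and 38 minutes

398


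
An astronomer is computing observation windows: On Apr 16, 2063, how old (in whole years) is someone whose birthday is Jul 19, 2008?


Birth: 2008-07-19
Reference: 2063-04-16
Year difference: 2063 - 2008 = 55
Has birthday (07-19) occurred by 04-16? No
Birthday not yet reached this year -> subtract 1
Age in full years: 54

54


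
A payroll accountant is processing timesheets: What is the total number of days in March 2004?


Month: March
Year: 2004
March is a 31-day month
Total: 31 days

31


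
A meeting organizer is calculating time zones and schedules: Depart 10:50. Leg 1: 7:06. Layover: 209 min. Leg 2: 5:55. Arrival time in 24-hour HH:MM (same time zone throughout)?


Depart: 10:50
Leg 1: +426 min -> 17:56
Layover: +209 min -> 21:25
Leg 2: +355 min -> 03:20
Total travel: 990 minutes = 16h 30m
Arrival: 03:20

03:20


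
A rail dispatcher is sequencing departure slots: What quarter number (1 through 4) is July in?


Month: July (month 7)
Q1: January-March (months 1-3)
Q2: April-June (months 4-6)
Q3: July-September (months 7-9)
Q4: October-December (months 10-12)
Month 7 falls in Q3

3


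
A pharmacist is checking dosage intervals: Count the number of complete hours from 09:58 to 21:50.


Start: 09:58
End: 21:50
Hour difference: 21 - 9 = 12 hours
Minute difference: 50 - 58 = -8 minutes
Total minutes: 712
Complete hours: 712 / 60 = 11 (remainder 52)

11


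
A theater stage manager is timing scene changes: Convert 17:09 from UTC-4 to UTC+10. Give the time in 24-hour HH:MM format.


Local time: 17:09 at UTC-4 (offset -4h)
Target zone: UTC+10 (offset 10h)
Difference: 10 - (-4) = 14 hours
Calculation: 17 + (14) = 31
Wraparound: (31) mod 24 = 7
Result: 07:09

07:09


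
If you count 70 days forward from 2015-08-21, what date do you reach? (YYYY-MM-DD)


Start: 2015-08-21
Adding 70 days
Days remaining in August: 10
After August: 60 days still to add
September 2015: 30 days, 30 remaining
October 2015 has 31 days, need 30
Result: 2015-10-30

2015-10-30


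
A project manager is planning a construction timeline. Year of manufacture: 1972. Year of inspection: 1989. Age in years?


Birth year: 1972
Current year: 1989
Age = current year - birth year
Age = 1989 - 1972 = 17

17


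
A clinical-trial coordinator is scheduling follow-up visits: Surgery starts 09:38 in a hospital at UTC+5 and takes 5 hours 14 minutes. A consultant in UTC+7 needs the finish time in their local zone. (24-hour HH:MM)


Start: 09:38 in UTC+5
Step 1 - add duration:
  minutes: 38 + 14 = 52
  hours: 9 + 5 + 0 = 14
  end in UTC+5: 14:52
Step 2 - convert UTC+5 -> UTC+7:
  offset difference: 7 - (5) = 2 hours
  14 + (2) = 16 -> mod 24 = 16
Result: 16:52 in UTC+7

16:52


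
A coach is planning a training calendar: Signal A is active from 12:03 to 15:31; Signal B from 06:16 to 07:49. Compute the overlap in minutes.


Interval A: [723, 931] minutes from midnight
Interval B: [376, 469] minutes from midnight
Overlap start = max(723, 376) = 723
Overlap end = min(931, 469) = 469
End <= start, so the intervals do not overlap: 0 minutes

0


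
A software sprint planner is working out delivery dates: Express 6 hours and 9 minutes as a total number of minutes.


Hours: 6
Extra minutes: 9
Minutes per hour: 60
Hours to minutes: 6 x 60 = 360
Total: 360 + 9 = 369

369


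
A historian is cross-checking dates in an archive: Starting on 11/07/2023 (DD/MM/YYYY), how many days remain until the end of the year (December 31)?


Start: July 11, 2023
End: December 31, 2023
Days left in July: 20
August: 31
September: 30
October: 31
November: 30
... plus remaining months
Sum of remaining months: 153
Total: 20 + 153 = 173

173


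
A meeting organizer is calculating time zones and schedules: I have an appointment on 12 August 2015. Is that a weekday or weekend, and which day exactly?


Date: 2015-08-12
January 1, 2015 is a Thursday
Day of year: 224
Offset from Jan 1: 223 days
223 mod 7 = 6
Result: Wednesday

Wednesday


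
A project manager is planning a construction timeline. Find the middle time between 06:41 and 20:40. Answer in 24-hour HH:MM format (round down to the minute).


Start time: 06:41 = 401 minutes from midnight
End time: 20:40 = 1240 minutes from midnight
Sum: 401 + 1240 = 1641
Midpoint: 1641 / 2 = 820 minutes
Convert: 820 / 60 = 13 hours, 40 minutes
Result: 13:40

13:40


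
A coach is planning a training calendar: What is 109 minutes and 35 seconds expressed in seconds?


Minutes: 109
Extra seconds: 35
Seconds per minute: 60
Minutes to seconds: 109 x 60 = 6540
Total: 6540 + 35 = 6575

6575


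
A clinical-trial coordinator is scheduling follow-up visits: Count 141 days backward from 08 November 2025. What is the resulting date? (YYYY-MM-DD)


Start: 2025-11-08
Subtracting 141 days
Days already passed in November: 8
After going back through November: 133 more days to subtract
October 2025: 31 days, 102 remaining
September 2025: 30 days, 72 remaining
August 2025: 31 days, 41 remaining
July 2025: 31 days, 10 remaining
Result: 2025-06-20

2025-06-20


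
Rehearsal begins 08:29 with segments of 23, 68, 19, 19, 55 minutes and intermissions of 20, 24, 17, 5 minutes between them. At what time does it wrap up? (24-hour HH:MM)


Start: 08:29 = 509 min from midnight
  after task 1 (23 min): 08:52
  after break (20 min): 09:12
  after task 2 (68 min): 10:20
  after break (24 min): 10:44
  after task 3 (19 min): 11:03
  after break (17 min): 11:20
  after task 4 (19 min): 11:39
  after break (5 min): 11:44
  after task 5 (55 min): 12:39
Total elapsed: 250 minutes
End time: 12:39

12:39


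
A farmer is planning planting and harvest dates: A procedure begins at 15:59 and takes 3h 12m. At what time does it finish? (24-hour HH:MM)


Start time: 15:59
Adding: 3 hours 12 minutes
Minutes: 59 + 12 = 71
Minute overflow: 71 >= 60, so carry 1 hour, minutes = 11
Hours: 15 + 3 + 1 = 19
Result: 19:11

19:11


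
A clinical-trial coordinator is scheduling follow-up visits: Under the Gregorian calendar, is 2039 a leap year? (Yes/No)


Year: 2039
Divisible by 4? 2039 / 4 = 509.75 -> No
Not divisible by 4, so NOT a leap year

No


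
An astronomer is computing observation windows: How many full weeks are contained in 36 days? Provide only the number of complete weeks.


Total days: 36
Days per week: 7
Division: 36 / 7 = 5 remainder 1
Complete weeks: 5
Remaining days: 1

5


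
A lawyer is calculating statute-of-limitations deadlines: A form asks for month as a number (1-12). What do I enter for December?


Calendar month order:
11. November
12. December <--
December is month number 12

12


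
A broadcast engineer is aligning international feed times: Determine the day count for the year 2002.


Year: 2002
Check leap year rules:
Divisible by 4? No
2002 is not a leap year
Days: 365

365


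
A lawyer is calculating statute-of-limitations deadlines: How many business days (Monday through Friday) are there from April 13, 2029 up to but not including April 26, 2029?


Start: 2029-04-13 (Friday)
End (exclusive): 2029-04-26 (Thursday)
Total calendar days: 13
Full weeks: 13 // 7 = 1 -> 5 weekdays
Remaining 6 days starting on Friday:
  Fri(w), Sat(-), Sun(-), Mon(w), Tue(w), Wed(w) -> 4 weekdays
Total business days: 5 + 4 = 9

9


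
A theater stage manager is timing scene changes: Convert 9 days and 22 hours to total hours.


Days: 9
Extra hours: 22
Hours per day: 24
Days to hours: 9 x 24 = 216
Total: 216 + 22 = 238

238


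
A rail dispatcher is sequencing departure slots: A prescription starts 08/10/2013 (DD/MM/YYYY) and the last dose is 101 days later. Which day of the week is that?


Start: 2013-10-08 (Tuesday)
Step 1 - find target date: add 101 days
  2013-10-08 + 101 days = 2014-01-17
Step 2 - day of week:
  101 mod 7 = 3
  Tuesday + 3 days -> Friday
Result: Friday (2014-01-17)

Friday


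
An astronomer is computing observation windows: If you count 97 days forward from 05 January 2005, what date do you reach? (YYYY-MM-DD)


Start: 2005-01-05
Adding 97 days
Days remaining in January: 26
After January: 71 days still to add
February 2005: 28 days, 43 remaining
March 2005: 31 days, 12 remaining
April 2005 has 30 days, need 12
Result: 2005-04-12

2005-04-12


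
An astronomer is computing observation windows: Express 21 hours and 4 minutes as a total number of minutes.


Hours: 21
Extra minutes: 4
Minutes per hour: 60
Hours to minutes: 21 x 60 = 1260
Total: 1260 + 4 = 1264

1264


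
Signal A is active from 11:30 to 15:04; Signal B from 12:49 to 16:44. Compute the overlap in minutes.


Interval A: [690, 904] minutes from midnight
Interval B: [769, 1004] minutes from midnight
Overlap start = max(690, 769) = 769
Overlap end = min(904, 1004) = 904
Overlap = 904 - 769 = 135 minutes

135


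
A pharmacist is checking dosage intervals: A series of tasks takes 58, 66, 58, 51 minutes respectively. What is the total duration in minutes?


Durations: 58, 66, 58, 51
Running sum: 58
+ 66 = 124
+ 58 = 182
+ 51 = 233
Total duration: 233 minutes
That is 3 hours and 53 minutes

233


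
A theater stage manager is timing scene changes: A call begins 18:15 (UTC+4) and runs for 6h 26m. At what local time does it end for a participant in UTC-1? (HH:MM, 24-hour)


Start: 18:15 in UTC+4
Step 1 - add duration:
  minutes: 15 + 26 = 41
  hours: 18 + 6 + 0 = 24
  end in UTC+4: 00:41
Step 2 - convert UTC+4 -> UTC-1:
  offset difference: -1 - (4) = -5 hours
  0 + (-5) = -5 -> mod 24 = 19
Result: 19:41 in UTC-1

19:41


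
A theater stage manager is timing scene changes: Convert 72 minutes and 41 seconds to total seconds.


Minutes: 72
Extra seconds: 41
Seconds per minute: 60
Minutes to seconds: 72 x 60 = 4320
Total: 4320 + 41 = 4361

4361


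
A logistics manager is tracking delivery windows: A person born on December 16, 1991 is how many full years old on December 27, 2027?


Birth: 1991-12-16
Reference: 2027-12-27
Year difference: 2027 - 1991 = 36
Has birthday (12-16) occurred by 12-27? Yes
Age in full years: 36

36


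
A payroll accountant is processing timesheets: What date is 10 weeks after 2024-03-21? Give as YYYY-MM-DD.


Start: 2024-03-21
Weeks to add: 10
Convert to days: 10 x 7 = 70 days
Add 70 days to 2024-03-21
Result: 2024-05-30

2024-05-30


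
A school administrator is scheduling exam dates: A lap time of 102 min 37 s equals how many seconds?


Minutes: 102
Seconds: 37
Convert minutes to seconds: 102 x 60 = 6120
Add remaining seconds: 6120 + 37 = 6157

6157


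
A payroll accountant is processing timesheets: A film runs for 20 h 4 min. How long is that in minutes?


Hours: 20
Minutes: 4
Convert hours to minutes: 20 x 60 = 1200
Add remaining minutes: 1200 + 4 = 1204

1204


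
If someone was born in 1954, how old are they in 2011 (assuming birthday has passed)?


Birth year: 1954
Current year: 2011
Age = current year - birth year
Age = 2011 - 1954 = 57

57


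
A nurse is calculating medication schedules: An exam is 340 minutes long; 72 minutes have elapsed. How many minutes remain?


Total budget: 340 minutes
Time used: 72 minutes
Remaining: 340 - 72 = 268 minutes
Percent used: 21.2%
Percent remaining: 78.8%

268


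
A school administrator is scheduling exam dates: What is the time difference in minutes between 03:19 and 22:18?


Start time: 03:19 = 199 minutes from midnight
End time: 22:18 = 1338 minutes from midnight
Difference: 1338 - 199 = 1139 minutes
That is 18 hours and 59 minutes

1139


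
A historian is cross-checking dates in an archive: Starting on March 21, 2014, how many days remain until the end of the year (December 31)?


Start: March 21, 2014
End: December 31, 2014
Days left in March: 10
April: 30
May: 31
June: 30
July: 31
... plus remaining months
Sum of remaining months: 275
Total: 10 + 275 = 285

285


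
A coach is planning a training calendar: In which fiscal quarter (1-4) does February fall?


Month: February (month 2)
Q1: January-March (months 1-3)
Q2: April-June (months 4-6)
Q3: July-September (months 7-9)
Q4: October-December (months 10-12)
Month 2 falls in Q1

1


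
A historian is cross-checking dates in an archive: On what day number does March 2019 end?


Month: March
Year: 2019
March is a 31-day month
Total: 31 days

31


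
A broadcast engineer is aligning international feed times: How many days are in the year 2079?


Year: 2079
Check leap year rules:
Divisible by 4? No
2079 is not a leap year
Days: 365

365


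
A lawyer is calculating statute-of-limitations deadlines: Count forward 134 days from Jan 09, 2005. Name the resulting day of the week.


Start: 2005-01-09 (Sunday)
Step 1 - find target date: add 134 days
  2005-01-09 + 134 days = 2005-05-23
Step 2 - day of week:
  134 mod 7 = 1
  Sunday + 1 days -> Monday
Result: Monday (2005-05-23)

Monday


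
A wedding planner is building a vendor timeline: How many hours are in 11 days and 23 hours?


Days: 11
Extra hours: 23
Hours per day: 24
Days to hours: 11 x 24 = 264
Total: 264 + 23 = 287

287


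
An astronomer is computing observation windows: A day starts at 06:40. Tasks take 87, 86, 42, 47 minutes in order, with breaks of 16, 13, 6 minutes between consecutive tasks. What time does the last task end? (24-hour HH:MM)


Start: 06:40 = 400 min from midnight
  after task 1 (87 min): 08:07
  after break (16 min): 08:23
  after task 2 (86 min): 09:49
  after break (13 min): 10:02
  after task 3 (42 min): 10:44
  after break (6 min): 10:50
  after task 4 (47 min): 11:37
Total elapsed: 297 minutes
End time: 11:37

11:37


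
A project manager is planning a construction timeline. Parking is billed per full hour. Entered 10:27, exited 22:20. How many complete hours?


Start: 10:27
End: 22:20
Hour difference: 22 - 10 = 12 hours
Minute difference: 20 - 27 = -7 minutes
Total minutes: 713
Complete hours: 713 / 60 = 11 (remainder 53)

11


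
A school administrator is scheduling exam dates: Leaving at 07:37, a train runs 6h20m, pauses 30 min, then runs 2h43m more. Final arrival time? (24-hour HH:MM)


Depart: 07:37
Leg 1: +380 min -> 13:57
Layover: +30 min -> 14:27
Leg 2: +163 min -> 17:10
Total travel: 573 minutes = 9h 33m
Arrival: 17:10

17:10


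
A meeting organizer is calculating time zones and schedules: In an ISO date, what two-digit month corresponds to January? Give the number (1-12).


Calendar month order:
1. January <--
2. February
January is month number 1

1


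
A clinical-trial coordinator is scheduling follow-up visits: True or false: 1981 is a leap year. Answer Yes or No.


Year: 1981
Divisible by 4? 1981 / 4 = 495.25 -> No
Not divisible by 4, so NOT a leap year

No


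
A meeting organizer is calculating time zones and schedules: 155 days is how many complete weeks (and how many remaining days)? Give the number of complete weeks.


Total days: 155
Days per week: 7
Division: 155 / 7 = 22 remainder 1
Complete weeks: 22
Remaining days: 1

22


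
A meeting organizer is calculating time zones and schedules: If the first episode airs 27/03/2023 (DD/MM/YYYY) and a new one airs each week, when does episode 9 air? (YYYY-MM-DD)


First occurrence: 2023-03-27 (occurrence 1)
Each occurrence is 7 days after the previous.
Occurrence 9 is 8 weeks after the first.
8 weeks = 56 days
2023-03-27 + 56 days = 2023-05-22

2023-05-22


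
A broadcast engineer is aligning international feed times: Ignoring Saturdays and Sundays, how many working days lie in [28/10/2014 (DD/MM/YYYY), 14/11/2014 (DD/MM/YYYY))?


Start: 2014-10-28 (Tuesday)
End (exclusive): 2014-11-14 (Friday)
Total calendar days: 17
Full weeks: 17 // 7 = 2 -> 10 weekdays
Remaining 3 days starting on Tuesday:
  Tue(w), Wed(w), Thu(w) -> 3 weekdays
Total business days: 10 + 3 = 13

13


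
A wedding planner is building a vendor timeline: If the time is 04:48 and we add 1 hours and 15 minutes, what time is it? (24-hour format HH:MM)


Start time: 04:48
Adding: 1 hours 15 minutes
Minutes: 48 + 15 = 63
Minute overflow: 63 >= 60, so carry 1 hour, minutes = 3
Hours: 4 + 1 + 1 = 6
Result: 06:03

06:03


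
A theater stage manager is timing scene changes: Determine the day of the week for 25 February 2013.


Date: 2013-02-25
January 1, 2013 is a Tuesday
Day of year: 56
Offset from Jan 1: 55 days
55 mod 7 = 6
Result: Monday

Monday


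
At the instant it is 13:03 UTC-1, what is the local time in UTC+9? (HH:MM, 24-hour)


Local time: 13:03 at UTC-1 (offset -1h)
Target zone: UTC+9 (offset 9h)
Difference: 9 - (-1) = 10 hours
Calculation: 13 + (10) = 23
Result: 23:03

23:03


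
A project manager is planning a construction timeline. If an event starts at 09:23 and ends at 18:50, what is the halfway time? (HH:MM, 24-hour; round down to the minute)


Start time: 09:23 = 563 minutes from midnight
End time: 18:50 = 1130 minutes from midnight
Sum: 563 + 1130 = 1693
Midpoint: 1693 / 2 = 846 minutes
Convert: 846 / 60 = 14 hours, 6 minutes
Result: 14:06

14:06


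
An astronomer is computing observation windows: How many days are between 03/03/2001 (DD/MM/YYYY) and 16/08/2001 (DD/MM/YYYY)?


Start date: 2001-03-03
End date: 2001-08-16
Mar 2001: +29 days
Apr 2001: +30 days
May 2001: +31 days
... (3 more months)
Total: 166 days

166


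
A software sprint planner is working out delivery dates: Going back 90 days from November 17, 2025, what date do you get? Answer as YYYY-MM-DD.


Start: 2025-11-17
Subtracting 90 days
Days already passed in November: 17
After going back through November: 73 more days to subtract
October 2025: 31 days, 42 remaining
September 2025: 30 days, 12 remaining
August 2025 has 31 days, need 12
Result: 2025-08-19

2025-08-19


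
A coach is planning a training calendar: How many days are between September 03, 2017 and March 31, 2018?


Start date: 2017-09-03
End date: 2018-03-31
Sep 2017: +28 days
Oct 2017: +31 days
Nov 2017: +30 days
... (4 more months)
Total: 209 days

209


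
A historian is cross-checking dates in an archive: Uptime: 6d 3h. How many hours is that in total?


Days: 6
Extra hours: 3
Hours per day: 24
Days to hours: 6 x 24 = 144
Total: 144 + 3 = 147

147


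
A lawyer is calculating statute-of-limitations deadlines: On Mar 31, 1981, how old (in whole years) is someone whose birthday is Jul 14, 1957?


Birth: 1957-07-14
Reference: 1981-03-31
Year difference: 1981 - 1957 = 24
Has birthday (07-14) occurred by 03-31? No
Birthday not yet reached this year -> subtract 1
Age in full years: 23

23


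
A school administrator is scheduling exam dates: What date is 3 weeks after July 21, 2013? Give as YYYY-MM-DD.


Start: 2013-07-21
Weeks to add: 3
Convert to days: 3 x 7 = 21 days
Add 21 days to 2013-07-21
Result: 2013-08-11

2013-08-11


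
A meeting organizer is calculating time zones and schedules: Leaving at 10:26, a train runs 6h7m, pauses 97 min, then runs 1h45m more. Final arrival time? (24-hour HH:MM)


Depart: 10:26
Leg 1: +367 min -> 16:33
Layover: +97 min -> 18:10
Leg 2: +105 min -> 19:55
Total travel: 569 minutes = 9h 29m
Arrival: 19:55

19:55


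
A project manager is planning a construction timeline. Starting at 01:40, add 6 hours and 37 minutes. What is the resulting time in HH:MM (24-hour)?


Start time: 01:40
Adding: 6 hours 37 minutes
Minutes: 40 + 37 = 77
Minute overflow: 77 >= 60, so carry 1 hour, minutes = 17
Hours: 1 + 6 + 1 = 8
Result: 08:17

08:17


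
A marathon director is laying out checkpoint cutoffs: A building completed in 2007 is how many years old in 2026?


Birth year: 2007
Current year: 2026
Age = current year - birth year
Age = 2026 - 2007 = 19

19


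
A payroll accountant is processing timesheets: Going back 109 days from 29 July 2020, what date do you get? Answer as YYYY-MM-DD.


Start: 2020-07-29
Subtracting 109 days
Days already passed in July: 29
After going back through July: 80 more days to subtract
June 2020: 30 days, 50 remaining
May 2020: 31 days, 19 remaining
April 2020 has 30 days, need 19
Result: 2020-04-11

2020-04-11


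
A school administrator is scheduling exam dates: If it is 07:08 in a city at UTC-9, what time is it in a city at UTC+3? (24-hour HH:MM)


Local time: 07:08 at UTC-9 (offset -9h)
Target zone: UTC+3 (offset 3h)
Difference: 3 - (-9) = 12 hours
Calculation: 7 + (12) = 19
Result: 19:08

19:08


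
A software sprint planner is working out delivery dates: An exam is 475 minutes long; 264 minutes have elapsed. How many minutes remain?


Total budget: 475 minutes
Time used: 264 minutes
Remaining: 475 - 264 = 211 minutes
Percent used: 55.6%
Percent remaining: 44.4%

211


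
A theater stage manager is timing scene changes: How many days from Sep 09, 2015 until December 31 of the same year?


Start: September 09, 2015
End: December 31, 2015
Days left in September: 21
October: 31
November: 30
December: 31
Sum of remaining months: 92
Total: 21 + 92 = 113

113


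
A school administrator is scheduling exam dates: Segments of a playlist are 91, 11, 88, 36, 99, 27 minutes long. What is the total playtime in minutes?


Durations: 91, 11, 88, 36, 99, 27
Running sum: 91
+ 11 = 102
+ 88 = 190
+ 36 = 226
+ 99 = 325
+ 27 = 352
Total duration: 352 minutes
That is 5 hours and 52 minutes

352


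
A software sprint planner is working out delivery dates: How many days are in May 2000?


Month: May
Year: 2000
May is a 31-day month
Total: 31 days

31


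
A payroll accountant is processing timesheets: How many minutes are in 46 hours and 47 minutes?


Hours: 46
Extra minutes: 47
Minutes per hour: 60
Hours to minutes: 46 x 60 = 2760
Total: 2760 + 47 = 2807

2807


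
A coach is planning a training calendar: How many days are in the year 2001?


Year: 2001
Check leap year rules:
Divisible by 4? No
2001 is not a leap year
Days: 365

365


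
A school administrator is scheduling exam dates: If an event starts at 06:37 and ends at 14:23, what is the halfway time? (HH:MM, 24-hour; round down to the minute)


Start time: 06:37 = 397 minutes from midnight
End time: 14:23 = 863 minutes from midnight
Sum: 397 + 863 = 1260
Midpoint: 1260 / 2 = 630 minutes
Convert: 630 / 60 = 10 hours, 30 minutes
Result: 10:30

10:30


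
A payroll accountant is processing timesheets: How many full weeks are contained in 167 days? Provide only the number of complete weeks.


Total days: 167
Days per week: 7
Division: 167 / 7 = 23 remainder 6
Complete weeks: 23
Remaining days: 6

23


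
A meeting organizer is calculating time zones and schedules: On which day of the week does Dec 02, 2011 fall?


Date: 2011-12-02
January 1, 2011 is a Saturday
Day of year: 336
Offset from Jan 1: 335 days
335 mod 7 = 6
Result: Friday

Friday


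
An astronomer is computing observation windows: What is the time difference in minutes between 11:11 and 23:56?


Start time: 11:11 = 671 minutes from midnight
End time: 23:56 = 1436 minutes from midnight
Difference: 1436 - 671 = 765 minutes
That is 12 hours and 45 minutes

765


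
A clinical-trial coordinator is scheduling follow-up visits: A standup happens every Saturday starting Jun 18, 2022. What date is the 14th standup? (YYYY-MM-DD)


First occurrence: 2022-06-18 (occurrence 1)
Each occurrence is 7 days after the previous.
Occurrence 14 is 13 weeks after the first.
13 weeks = 91 days
2022-06-18 + 91 days = 2022-09-17

2022-09-17


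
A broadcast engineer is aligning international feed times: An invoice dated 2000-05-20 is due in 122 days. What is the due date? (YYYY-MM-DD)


Start: 2000-05-20
Adding 122 days
Days remaining in May: 11
After May: 111 days still to add
June 2000: 30 days, 81 remaining
July 2000: 31 days, 50 remaining
August 2000: 31 days, 19 remaining
September 2000 has 30 days, need 19
Result: 2000-09-19

2000-09-19


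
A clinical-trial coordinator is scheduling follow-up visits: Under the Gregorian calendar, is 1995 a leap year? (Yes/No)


Year: 1995
Divisible by 4? 1995 / 4 = 498.75 -> No
Not divisible by 4, so NOT a leap year

No


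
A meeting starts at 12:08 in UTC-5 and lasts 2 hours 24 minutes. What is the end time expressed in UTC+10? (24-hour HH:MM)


Start: 12:08 in UTC-5
Step 1 - add duration:
  minutes: 8 + 24 = 32
  hours: 12 + 2 + 0 = 14
  end in UTC-5: 14:32
Step 2 - convert UTC-5 -> UTC+10:
  offset difference: 10 - (-5) = 15 hours
  14 + (15) = 29 -> mod 24 = 5
Result: 05:32 in UTC+10

05:32


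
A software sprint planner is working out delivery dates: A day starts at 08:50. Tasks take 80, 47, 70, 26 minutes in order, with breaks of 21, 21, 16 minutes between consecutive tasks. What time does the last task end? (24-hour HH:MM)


Start: 08:50 = 530 min from midnight
  after task 1 (80 min): 10:10
  after break (21 min): 10:31
  after task 2 (47 min): 11:18
  after break (21 min): 11:39
  after task 3 (70 min): 12:49
  after break (16 min): 13:05
  after task 4 (26 min): 13:31
Total elapsed: 281 minutes
End time: 13:31

13:31


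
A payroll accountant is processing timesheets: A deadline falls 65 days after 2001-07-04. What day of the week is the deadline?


Start: 2001-07-04 (Wednesday)
Step 1 - find target date: add 65 days
  2001-07-04 + 65 days = 2001-09-07
Step 2 - day of week:
  65 mod 7 = 2
  Wednesday + 2 days -> Friday
Result: Friday (2001-09-07)

Friday


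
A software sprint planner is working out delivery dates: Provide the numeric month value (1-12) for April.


Calendar month order:
3. March
4. April <--
5. May
April is month number 4

4


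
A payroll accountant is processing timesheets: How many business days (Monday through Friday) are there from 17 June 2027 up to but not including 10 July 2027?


Start: 2027-06-17 (Thursday)
End (exclusive): 2027-07-10 (Saturday)
Total calendar days: 23
Full weeks: 23 // 7 = 3 -> 15 weekdays
Remaining 2 days starting on Thursday:
  Thu(w), Fri(w) -> 2 weekdays
Total business days: 15 + 2 = 17

17


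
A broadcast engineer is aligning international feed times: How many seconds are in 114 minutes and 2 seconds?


Minutes: 114
Extra seconds: 2
Seconds per minute: 60
Minutes to seconds: 114 x 60 = 6840
Total: 6840 + 2 = 6842

6842


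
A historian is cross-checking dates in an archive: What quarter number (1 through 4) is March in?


Month: March (month 3)
Q1: January-March (months 1-3)
Q2: April-June (months 4-6)
Q3: July-September (months 7-9)
Q4: October-December (months 10-12)
Month 3 falls in Q1

1


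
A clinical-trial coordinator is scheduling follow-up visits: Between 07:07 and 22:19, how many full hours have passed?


Start: 07:07
End: 22:19
Hour difference: 22 - 7 = 15 hours
Minute difference: 19 - 7 = 12 minutes
Total minutes: 912
Complete hours: 912 / 60 = 15 (remainder 12)

15


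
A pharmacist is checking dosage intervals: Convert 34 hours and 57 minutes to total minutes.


Hours: 34
Minutes: 57
Convert hours to minutes: 34 x 60 = 2040
Add remaining minutes: 2040 + 57 = 2097

2097


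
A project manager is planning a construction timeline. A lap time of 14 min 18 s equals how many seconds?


Minutes: 14
Seconds: 18
Convert minutes to seconds: 14 x 60 = 840
Add remaining seconds: 840 + 18 = 858

858


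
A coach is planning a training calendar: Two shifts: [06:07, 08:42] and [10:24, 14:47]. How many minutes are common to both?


Interval A: [367, 522] minutes from midnight
Interval B: [624, 887] minutes from midnight
Overlap start = max(367, 624) = 624
Overlap end = min(522, 887) = 522
End <= start, so the intervals do not overlap: 0 minutes

0


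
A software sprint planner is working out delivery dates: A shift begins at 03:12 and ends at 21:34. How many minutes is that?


Start time: 03:12 = 192 minutes from midnight
End time: 21:34 = 1294 minutes from midnight
Difference: 1294 - 192 = 1102 minutes
That is 18 hours and 22 minutes

1102


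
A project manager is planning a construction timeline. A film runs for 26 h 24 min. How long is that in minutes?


Hours: 26
Minutes: 24
Convert hours to minutes: 26 x 60 = 1560
Add remaining minutes: 1560 + 24 = 1584

1584


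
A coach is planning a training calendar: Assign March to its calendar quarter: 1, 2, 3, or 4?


Month: March (month 3)
Q1: January-March (months 1-3)
Q2: April-June (months 4-6)
Q3: July-September (months 7-9)
Q4: October-December (months 10-12)
Month 3 falls in Q1

1


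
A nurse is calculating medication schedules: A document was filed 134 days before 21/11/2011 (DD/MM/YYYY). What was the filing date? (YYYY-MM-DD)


Start: 2011-11-21
Subtracting 134 days
Days already passed in November: 21
After going back through November: 113 more days to subtract
October 2011: 31 days, 82 remaining
September 2011: 30 days, 52 remaining
August 2011: 31 days, 21 remaining
July 2011 has 31 days, need 21
Result: 2011-07-10

2011-07-10


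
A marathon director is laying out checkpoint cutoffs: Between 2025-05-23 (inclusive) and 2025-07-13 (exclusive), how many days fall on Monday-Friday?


Start: 2025-05-23 (Friday)
End (exclusive): 2025-07-13 (Sunday)
Total calendar days: 51
Full weeks: 51 // 7 = 7 -> 35 weekdays
Remaining 2 days starting on Friday:
  Fri(w), Sat(-) -> 1 weekdays
Total business days: 35 + 1 = 36

36


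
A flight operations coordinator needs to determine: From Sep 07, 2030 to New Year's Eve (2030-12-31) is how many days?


Start: September 07, 2030
End: December 31, 2030
Days left in September: 23
October: 31
November: 30
December: 31
Sum of remaining months: 92
Total: 23 + 92 = 115

115


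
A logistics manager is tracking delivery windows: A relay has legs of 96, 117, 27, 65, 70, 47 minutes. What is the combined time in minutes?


Durations: 96, 117, 27, 65, 70, 47
Running sum: 96
+ 117 = 213
+ 27 = 240
+ 65 = 305
+ 70 = 375
+ 47 = 422
Total duration: 422 minutes
That is 7 hours and 2 minutes

422


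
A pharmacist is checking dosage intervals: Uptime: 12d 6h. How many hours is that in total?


Days: 12
Extra hours: 6
Hours per day: 24
Days to hours: 12 x 24 = 288
Total: 288 + 6 = 294

294


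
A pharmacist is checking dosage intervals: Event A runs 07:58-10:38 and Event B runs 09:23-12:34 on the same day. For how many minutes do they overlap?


Interval A: [478, 638] minutes from midnight
Interval B: [563, 754] minutes from midnight
Overlap start = max(478, 563) = 563
Overlap end = min(638, 754) = 638
Overlap = 638 - 563 = 75 minutes

75


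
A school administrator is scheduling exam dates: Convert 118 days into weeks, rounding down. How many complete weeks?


Total days: 118
Days per week: 7
Division: 118 / 7 = 16 remainder 6
Complete weeks: 16
Remaining days: 6

16


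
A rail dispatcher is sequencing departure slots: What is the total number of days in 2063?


Year: 2063
Check leap year rules:
Divisible by 4? No
2063 is not a leap year
Days: 365

365


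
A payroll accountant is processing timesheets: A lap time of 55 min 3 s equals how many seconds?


Minutes: 55
Seconds: 3
Convert minutes to seconds: 55 x 60 = 3300
Add remaining seconds: 3300 + 3 = 3303

3303


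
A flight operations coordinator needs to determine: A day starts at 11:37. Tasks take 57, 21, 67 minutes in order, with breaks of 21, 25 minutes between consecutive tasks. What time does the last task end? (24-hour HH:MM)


Start: 11:37 = 697 min from midnight
  after task 1 (57 min): 12:34
  after break (21 min): 12:55
  after task 2 (21 min): 13:16
  after break (25 min): 13:41
  after task 3 (67 min): 14:48
Total elapsed: 191 minutes
End time: 14:48

14:48


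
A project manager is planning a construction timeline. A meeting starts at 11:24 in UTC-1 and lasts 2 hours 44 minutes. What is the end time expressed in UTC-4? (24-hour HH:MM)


Start: 11:24 in UTC-1
Step 1 - add duration:
  minutes: 24 + 44 = 68 (carry 1h)
  hours: 11 + 2 + 1 = 14
  end in UTC-1: 14:08
Step 2 - convert UTC-1 -> UTC-4:
  offset difference: -4 - (-1) = -3 hours
  14 + (-3) = 11 -> mod 24 = 11
Result: 11:08 in UTC-4

11:08


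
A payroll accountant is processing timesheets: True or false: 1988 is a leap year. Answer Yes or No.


Year: 1988
Divisible by 4? 1988 / 4 = 497.0 -> Yes
Divisible by 100? 1988 / 100 = 19.88 -> No
Divisible by 4 but not 100, so it IS a leap year

Yes


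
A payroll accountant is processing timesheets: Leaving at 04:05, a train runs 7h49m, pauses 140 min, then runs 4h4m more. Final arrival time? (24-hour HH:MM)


Depart: 04:05
Leg 1: +469 min -> 11:54
Layover: +140 min -> 14:14
Leg 2: +244 min -> 18:18
Total travel: 853 minutes = 14h 13m
Arrival: 18:18

18:18


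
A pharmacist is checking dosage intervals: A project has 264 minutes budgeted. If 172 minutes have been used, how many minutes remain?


Total budget: 264 minutes
Time used: 172 minutes
Remaining: 264 - 172 = 92 minutes
Percent used: 65.2%
Percent remaining: 34.8%

92


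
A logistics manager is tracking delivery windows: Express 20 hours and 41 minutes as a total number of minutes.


Hours: 20
Extra minutes: 41
Minutes per hour: 60
Hours to minutes: 20 x 60 = 1200
Total: 1200 + 41 = 1241

1241
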